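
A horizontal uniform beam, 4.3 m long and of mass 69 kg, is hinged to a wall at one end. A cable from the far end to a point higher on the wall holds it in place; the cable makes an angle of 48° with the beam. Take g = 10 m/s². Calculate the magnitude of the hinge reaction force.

Take torques about the hinge: T sin 48° · 4.3 = 69×10×2.15 = 1483.5 N·m.
So T = 1483.5 / (0.7431 × 4.3) = 464.24 N.
ΣF_x = 0: H_x = T cos 48° = 310.64 N.
ΣF_y = 0: H_y = (69×10) − T sin 48° = 690 − 345 = 345 N.
|H| = √(H_x² + H_y²) = √((310.64)² + (345)²) = 464.24 N.

|H| ≈ 464 N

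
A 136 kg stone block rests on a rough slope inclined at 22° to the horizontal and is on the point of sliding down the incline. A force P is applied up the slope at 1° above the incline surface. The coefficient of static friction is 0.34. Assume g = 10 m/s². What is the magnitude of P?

P ≈ 81.2 N

On the verge of sliding down the incline, friction equals μN and acts up the slope.
Perpendicular: N + P sin 1° = W cos 22° = 1261 N.
Along incline: P cos 1° + μN = W sin 22° with W sin 22° = 509.5 N.
Solving the pair for P and N: P = 81.23 N, N = 1260 N (and f = μN = 428.2 N).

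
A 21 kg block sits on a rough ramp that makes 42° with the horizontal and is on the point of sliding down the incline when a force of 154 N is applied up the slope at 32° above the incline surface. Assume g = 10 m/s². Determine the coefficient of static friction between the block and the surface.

On the verge of sliding down the incline, friction is at its maximum μN and acts up the slope.
Perpendicular to incline: N = W cos 42° − P sin 32° = 156.1 − 81.61 = 74.45 N.
Along incline: P cos 32° + μN = W sin 42° → μ = (W sin 42° − P cos 32°) / N = 0.1332.

μ ≈ 0.133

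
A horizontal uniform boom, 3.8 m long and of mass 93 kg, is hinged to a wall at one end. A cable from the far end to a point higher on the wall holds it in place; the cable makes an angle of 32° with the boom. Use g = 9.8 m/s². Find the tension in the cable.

T ≈ 860 N

Take torques about the hinge: T sin 32° · 3.8 = 93×9.8×1.9 = 1731.7 N·m.
So T = 1731.7 / (0.5299 × 3.8) = 859.94 N.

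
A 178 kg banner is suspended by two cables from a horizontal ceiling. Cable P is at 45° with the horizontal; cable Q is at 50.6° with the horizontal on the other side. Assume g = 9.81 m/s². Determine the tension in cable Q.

T_Q ≈ 1240 N

Weight W = 178 × 9.81 = 1746 N acts straight down.
Horizontal: T_P cos 45° = T_Q cos 50.6°  →  T_P = 0.8976 T_Q.
Vertical: T_P sin 45° + T_Q sin 50.6° = 1746.
Substituting the horizontal relation into the vertical equation gives 1.407 T_Q = 1746, so T_Q = 1241 N.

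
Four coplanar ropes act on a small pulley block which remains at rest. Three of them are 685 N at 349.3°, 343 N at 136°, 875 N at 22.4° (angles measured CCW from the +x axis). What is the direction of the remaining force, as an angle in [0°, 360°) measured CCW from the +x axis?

θ ≈ 200°

Sum the known components: ΣF_x = 1235 N, ΣF_y = 444.5 N.
For equilibrium the remaining force must supply (−ΣF_x, −ΣF_y) = (-1235, -444.5) N.
Magnitude = √((-1235)² + (-444.5)²) = 1313 N; direction = atan2(-444.5, -1235) = 199.8°.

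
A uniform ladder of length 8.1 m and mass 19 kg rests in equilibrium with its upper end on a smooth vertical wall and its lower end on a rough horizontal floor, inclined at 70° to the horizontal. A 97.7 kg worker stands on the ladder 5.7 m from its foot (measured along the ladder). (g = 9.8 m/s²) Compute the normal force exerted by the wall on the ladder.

Torques about the foot: N_wall · 8.1 sin 70° = 19×9.8×4.05 cos 70° + 97.7×9.8×5.7 cos 70° → N_wall = 279.12 N.

N_wall ≈ 279 N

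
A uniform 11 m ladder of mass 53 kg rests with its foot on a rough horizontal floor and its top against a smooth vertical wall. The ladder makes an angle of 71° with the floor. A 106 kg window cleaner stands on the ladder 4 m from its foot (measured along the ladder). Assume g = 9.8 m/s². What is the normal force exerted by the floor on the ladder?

ΣF_y = 0: N_floor = 53×9.8 + 106×9.8 = 1558.2 N.

N_floor ≈ 1560 N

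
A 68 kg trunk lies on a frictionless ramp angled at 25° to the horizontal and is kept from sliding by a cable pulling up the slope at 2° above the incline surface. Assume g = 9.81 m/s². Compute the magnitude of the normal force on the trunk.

N ≈ 595 N

Take axes along and perpendicular to the incline. Weight components: W sin 25° = 281.9 N down-slope, W cos 25° = 604.6 N into the surface.
Along incline: T cos 2° = W sin 25° → T = 282.1 N.
Perpendicular: N = W cos 25° − T sin 2° = 594.7 N.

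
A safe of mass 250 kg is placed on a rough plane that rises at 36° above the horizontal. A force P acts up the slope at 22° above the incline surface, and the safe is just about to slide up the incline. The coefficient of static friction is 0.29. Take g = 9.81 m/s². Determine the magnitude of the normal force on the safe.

N ≈ 1250 N

On the verge of sliding up the incline, friction equals μN and acts down the slope.
Perpendicular: N + P sin 22° = W cos 36° = 1984 N.
Along incline: P cos 22° = W sin 36° + μN  with W sin 36° = 1442 N.
Solving the pair for P and N: P = 1947 N, N = 1255 N (and f = μN = 363.9 N).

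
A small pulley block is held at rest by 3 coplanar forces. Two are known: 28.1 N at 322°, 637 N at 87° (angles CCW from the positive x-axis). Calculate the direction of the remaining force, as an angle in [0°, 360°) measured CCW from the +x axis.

θ ≈ 265°

Sum the known components: ΣF_x = 55.48 N, ΣF_y = 618.8 N.
For equilibrium the remaining force must supply (−ΣF_x, −ΣF_y) = (-55.48, -618.8) N.
Magnitude = √((-55.48)² + (-618.8)²) = 621.3 N; direction = atan2(-618.8, -55.48) = 264.9°.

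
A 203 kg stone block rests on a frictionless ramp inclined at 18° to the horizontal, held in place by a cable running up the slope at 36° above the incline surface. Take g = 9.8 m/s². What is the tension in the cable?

Take axes along and perpendicular to the incline. Weight components: W sin 18° = 614.8 N down-slope, W cos 18° = 1892 N into the surface.
Along incline: T cos 36° = W sin 18° → T = 759.9 N.
Perpendicular: N = W cos 18° − T sin 36° = 1445 N.

T ≈ 760 N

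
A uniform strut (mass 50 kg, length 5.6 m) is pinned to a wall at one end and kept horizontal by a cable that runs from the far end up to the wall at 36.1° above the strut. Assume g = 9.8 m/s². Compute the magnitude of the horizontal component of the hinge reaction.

Take torques about the hinge: T sin 36.1° · 5.6 = 50×9.8×2.8 = 1372 N·m.
So T = 1372 / (0.5892 × 5.6) = 415.82 N.
ΣF_x = 0: H_x = T cos 36.1° = 335.98 N.

H_x ≈ 336 N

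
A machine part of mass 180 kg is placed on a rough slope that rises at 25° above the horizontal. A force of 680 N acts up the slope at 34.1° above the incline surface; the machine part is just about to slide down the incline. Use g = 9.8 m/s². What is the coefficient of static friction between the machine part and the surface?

On the verge of sliding down the incline, friction is at its maximum μN and acts up the slope.
Perpendicular to incline: N = W cos 25° − P sin 34.1° = 1599 − 381.2 = 1217 N.
Along incline: P cos 34.1° + μN = W sin 25° → μ = (W sin 25° − P cos 34.1°) / N = 0.1498.

μ ≈ 0.150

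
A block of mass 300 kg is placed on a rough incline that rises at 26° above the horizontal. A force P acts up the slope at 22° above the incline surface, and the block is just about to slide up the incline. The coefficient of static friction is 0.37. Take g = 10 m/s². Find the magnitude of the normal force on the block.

N ≈ 1880 N

On the verge of sliding up the incline, friction equals μN and acts down the slope.
Perpendicular: N + P sin 22° = W cos 26° = 2696 N.
Along incline: P cos 22° = W sin 26° + μN  with W sin 26° = 1315 N.
Solving the pair for P and N: P = 2170 N, N = 1883 N (and f = μN = 696.9 N).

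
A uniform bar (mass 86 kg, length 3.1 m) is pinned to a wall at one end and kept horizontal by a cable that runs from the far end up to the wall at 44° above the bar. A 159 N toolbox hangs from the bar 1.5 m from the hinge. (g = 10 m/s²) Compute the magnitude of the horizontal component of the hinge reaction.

Take torques about the hinge: T sin 44° · 3.1 = 86×10×1.55 + 159×1.5 = 1571.5 N·m.
So T = 1571.5 / (0.6947 × 3.1) = 729.76 N.
ΣF_x = 0: H_x = T cos 44° = 524.95 N.

H_x ≈ 525 N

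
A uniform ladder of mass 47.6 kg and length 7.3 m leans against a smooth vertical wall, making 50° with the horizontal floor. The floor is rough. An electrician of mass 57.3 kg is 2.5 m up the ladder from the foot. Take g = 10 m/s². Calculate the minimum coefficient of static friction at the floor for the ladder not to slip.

ΣF_y = 0: N_floor = 47.6×10 + 57.3×10 = 1049 N.
Torques about the foot: N_wall · 7.3 sin 50° = 47.6×10×3.65 cos 50° + 57.3×10×2.5 cos 50° → N_wall = 364.36 N.
ΣF_x = 0: f_floor = N_wall = 364.36 N.
μ_min = f_floor / N_floor = 364.36 / 1049 = 0.3473.

μ_min ≈ 0.347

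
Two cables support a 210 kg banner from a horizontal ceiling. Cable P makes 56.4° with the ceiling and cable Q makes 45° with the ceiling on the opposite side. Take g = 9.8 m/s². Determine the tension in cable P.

T_P ≈ 1480 N

Weight W = 210 × 9.8 = 2058 N acts straight down.
Horizontal: T_P cos 56.4° = T_Q cos 45°  →  T_Q = 0.7826 T_P.
Vertical: T_P sin 56.4° + T_Q sin 45° = 2058.
Substituting the horizontal relation into the vertical equation gives 1.386 T_P = 2058, so T_P = 1485 N.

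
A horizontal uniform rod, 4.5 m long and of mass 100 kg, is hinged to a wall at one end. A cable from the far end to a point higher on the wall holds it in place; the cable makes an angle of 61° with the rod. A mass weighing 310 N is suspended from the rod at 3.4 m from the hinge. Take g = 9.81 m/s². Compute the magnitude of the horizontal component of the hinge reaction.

H_x ≈ 402 N

Take torques about the hinge: T sin 61° · 4.5 = 100×9.81×2.25 + 310×3.4 = 3261.2 N·m.
So T = 3261.2 / (0.8746 × 4.5) = 828.61 N.
ΣF_x = 0: H_x = T cos 61° = 401.72 N.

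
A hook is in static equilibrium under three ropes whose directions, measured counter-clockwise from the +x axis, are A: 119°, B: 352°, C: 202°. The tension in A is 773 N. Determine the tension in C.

T_C ≈ 1230 N

Resolve: ΣF_x = 773 cos 119° + T_B cos 352° + T_C cos 202° = 0.
        ΣF_y = 773 sin 119° + T_B sin 352° + T_C sin 202° = 0.
The known terms sum to (-374.8, 676.1) N, so 0.9903 T_B − 0.9272 T_C = 374.8 and -0.1392 T_B − 0.3746 T_C = -676.1.
Solving simultaneously: T_B = 1534 N, T_C = 1235 N.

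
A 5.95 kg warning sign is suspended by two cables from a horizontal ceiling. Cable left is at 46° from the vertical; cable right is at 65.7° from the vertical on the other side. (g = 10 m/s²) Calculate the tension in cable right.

Angles from the horizontal: cable left is 90° − 46° = 44°, cable right is 90° − 65.7° = 24.3°.
Weight W = 5.95 × 10 = 59.5 N acts straight down.
Horizontal: T_left cos 44° = T_right cos 24.3°  →  T_left = 1.267 T_right.
Vertical: T_left sin 44° + T_right sin 24.3° = 59.5.
Substituting the horizontal relation into the vertical equation gives 1.292 T_right = 59.5, so T_right = 46.07 N.

T_right ≈ 46.1 N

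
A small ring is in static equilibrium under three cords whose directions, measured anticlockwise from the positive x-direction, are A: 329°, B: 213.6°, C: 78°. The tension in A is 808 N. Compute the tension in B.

T_B ≈ 1090 N

Resolve: ΣF_x = 808 cos 329° + T_B cos 213.6° + T_C cos 78° = 0.
        ΣF_y = 808 sin 329° + T_B sin 213.6° + T_C sin 78° = 0.
The known terms sum to (692.6, -416.2) N, so -0.8329 T_B + 0.2079 T_C = -692.6 and -0.5534 T_B + 0.9781 T_C = 416.2.
Solving simultaneously: T_B = 1092 N, T_C = 1043 N.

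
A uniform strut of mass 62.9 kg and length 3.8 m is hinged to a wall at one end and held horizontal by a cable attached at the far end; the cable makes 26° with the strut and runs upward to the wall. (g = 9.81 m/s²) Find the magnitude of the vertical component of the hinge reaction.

Take torques about the hinge: T sin 26° · 3.8 = 62.9×9.81×1.9 = 1172.4 N·m.
So T = 1172.4 / (0.4384 × 3.8) = 703.8 N.
ΣF_y = 0: H_y = (62.9×9.81) − T sin 26° = 617.05 − 308.52 = 308.52 N.

|H_y| ≈ 309 N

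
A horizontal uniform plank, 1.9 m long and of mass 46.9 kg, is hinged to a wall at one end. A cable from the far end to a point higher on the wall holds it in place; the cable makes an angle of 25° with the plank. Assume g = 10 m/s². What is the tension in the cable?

Take torques about the hinge: T sin 25° · 1.9 = 46.9×10×0.95 = 445.55 N·m.
So T = 445.55 / (0.4226 × 1.9) = 554.87 N.

T ≈ 555 N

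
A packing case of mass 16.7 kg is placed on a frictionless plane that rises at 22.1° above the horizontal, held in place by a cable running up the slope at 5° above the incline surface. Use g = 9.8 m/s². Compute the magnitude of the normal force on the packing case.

Take axes along and perpendicular to the incline. Weight components: W sin 22.1° = 61.57 N down-slope, W cos 22.1° = 151.6 N into the surface.
Along incline: T cos 5° = W sin 22.1° → T = 61.81 N.
Perpendicular: N = W cos 22.1° − T sin 5° = 146.2 N.

N ≈ 146 N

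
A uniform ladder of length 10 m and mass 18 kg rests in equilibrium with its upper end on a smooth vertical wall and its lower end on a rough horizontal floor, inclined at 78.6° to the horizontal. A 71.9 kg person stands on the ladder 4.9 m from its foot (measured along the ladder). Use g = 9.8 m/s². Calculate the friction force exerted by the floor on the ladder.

f ≈ 87.4 N

Torques about the foot: N_wall · 10 sin 78.6° = 18×9.8×5 cos 78.6° + 71.9×9.8×4.9 cos 78.6° → N_wall = 87.402 N.
ΣF_x = 0: f_floor = N_wall = 87.402 N.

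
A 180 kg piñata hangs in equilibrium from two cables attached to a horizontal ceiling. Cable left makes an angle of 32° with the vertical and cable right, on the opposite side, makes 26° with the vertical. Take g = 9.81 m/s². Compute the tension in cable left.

Angles from the horizontal: cable left is 90° − 32° = 58°, cable right is 90° − 26° = 64°.
Weight W = 180 × 9.81 = 1766 N acts straight down.
Horizontal: T_left cos 58° = T_right cos 64°  →  T_right = 1.209 T_left.
Vertical: T_left sin 58° + T_right sin 64° = 1766.
Substituting the horizontal relation into the vertical equation gives 1.935 T_left = 1766, so T_left = 912.8 N.

T_left ≈ 913 N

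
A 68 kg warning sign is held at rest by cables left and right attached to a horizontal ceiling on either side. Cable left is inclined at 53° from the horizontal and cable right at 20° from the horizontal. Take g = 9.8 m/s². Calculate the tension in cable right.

Weight W = 68 × 9.8 = 666.4 N acts straight down.
Horizontal: T_left cos 53° = T_right cos 20°  →  T_left = 1.561 T_right.
Vertical: T_left sin 53° + T_right sin 20° = 666.4.
Substituting the horizontal relation into the vertical equation gives 1.589 T_right = 666.4, so T_right = 419.4 N.

T_right ≈ 419 N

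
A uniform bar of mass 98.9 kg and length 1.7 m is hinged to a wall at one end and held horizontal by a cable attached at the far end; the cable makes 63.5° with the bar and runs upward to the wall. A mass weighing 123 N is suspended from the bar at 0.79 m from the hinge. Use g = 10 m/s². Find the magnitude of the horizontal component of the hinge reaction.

H_x ≈ 275 N

Take torques about the hinge: T sin 63.5° · 1.7 = 98.9×10×0.85 + 123×0.79 = 937.82 N·m.
So T = 937.82 / (0.8949 × 1.7) = 616.42 N.
ΣF_x = 0: H_x = T cos 63.5° = 275.05 N.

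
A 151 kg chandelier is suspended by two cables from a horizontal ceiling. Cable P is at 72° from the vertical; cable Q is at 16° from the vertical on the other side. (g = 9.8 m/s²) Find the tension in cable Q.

Angles from the horizontal: cable P is 90° − 72° = 18°, cable Q is 90° − 16° = 74°.
Weight W = 151 × 9.8 = 1480 N acts straight down.
Horizontal: T_P cos 18° = T_Q cos 74°  →  T_P = 0.2898 T_Q.
Vertical: T_P sin 18° + T_Q sin 74° = 1480.
Substituting the horizontal relation into the vertical equation gives 1.051 T_Q = 1480, so T_Q = 1408 N.

T_Q ≈ 1410 N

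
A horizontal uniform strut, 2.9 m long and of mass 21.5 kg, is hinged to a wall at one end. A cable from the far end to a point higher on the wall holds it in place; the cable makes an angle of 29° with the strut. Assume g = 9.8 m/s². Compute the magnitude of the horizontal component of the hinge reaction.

H_x ≈ 190 N

Take torques about the hinge: T sin 29° · 2.9 = 21.5×9.8×1.45 = 305.52 N·m.
So T = 305.52 / (0.4848 × 2.9) = 217.3 N.
ΣF_x = 0: H_x = T cos 29° = 190.06 N.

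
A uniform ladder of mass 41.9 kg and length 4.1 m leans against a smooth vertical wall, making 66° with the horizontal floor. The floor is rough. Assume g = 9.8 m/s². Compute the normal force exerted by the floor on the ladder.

ΣF_y = 0: N_floor = 41.9×9.8 = 410.62 N.

N_floor ≈ 411 N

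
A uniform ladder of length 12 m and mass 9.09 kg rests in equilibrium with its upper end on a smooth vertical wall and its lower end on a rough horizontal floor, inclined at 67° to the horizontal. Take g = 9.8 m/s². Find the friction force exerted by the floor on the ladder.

Torques about the foot: N_wall · 12 sin 67° = 9.09×9.8×6 cos 67° → N_wall = 18.907 N.
ΣF_x = 0: f_floor = N_wall = 18.907 N.

f ≈ 18.9 N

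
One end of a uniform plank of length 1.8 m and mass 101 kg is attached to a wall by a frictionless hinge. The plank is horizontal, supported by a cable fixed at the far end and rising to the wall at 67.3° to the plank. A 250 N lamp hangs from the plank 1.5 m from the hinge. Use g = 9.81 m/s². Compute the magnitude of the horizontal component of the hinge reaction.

Take torques about the hinge: T sin 67.3° · 1.8 = 101×9.81×0.9 + 250×1.5 = 1266.7 N·m.
So T = 1266.7 / (0.9225 × 1.8) = 762.83 N.
ΣF_x = 0: H_x = T cos 67.3° = 294.38 N.

H_x ≈ 294 N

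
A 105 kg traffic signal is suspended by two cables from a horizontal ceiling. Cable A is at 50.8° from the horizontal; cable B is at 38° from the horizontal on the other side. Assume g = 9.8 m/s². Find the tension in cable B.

Weight W = 105 × 9.8 = 1029 N acts straight down.
Horizontal: T_A cos 50.8° = T_B cos 38°  →  T_A = 1.247 T_B.
Vertical: T_A sin 50.8° + T_B sin 38° = 1029.
Substituting the horizontal relation into the vertical equation gives 1.582 T_B = 1029, so T_B = 650.5 N.

T_B ≈ 651 N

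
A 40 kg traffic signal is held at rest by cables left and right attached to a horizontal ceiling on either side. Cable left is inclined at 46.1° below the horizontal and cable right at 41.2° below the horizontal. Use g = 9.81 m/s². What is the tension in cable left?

T_left ≈ 296 N

Weight W = 40 × 9.81 = 392.4 N acts straight down.
Horizontal: T_left cos 46.1° = T_right cos 41.2°  →  T_right = 0.9216 T_left.
Vertical: T_left sin 46.1° + T_right sin 41.2° = 392.4.
Substituting the horizontal relation into the vertical equation gives 1.328 T_left = 392.4, so T_left = 295.6 N.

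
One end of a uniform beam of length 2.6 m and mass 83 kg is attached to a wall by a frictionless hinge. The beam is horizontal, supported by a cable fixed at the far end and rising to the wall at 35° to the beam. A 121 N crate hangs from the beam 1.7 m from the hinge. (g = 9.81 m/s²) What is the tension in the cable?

T ≈ 848 N

Take torques about the hinge: T sin 35° · 2.6 = 83×9.81×1.3 + 121×1.7 = 1264.2 N·m.
So T = 1264.2 / (0.5736 × 2.6) = 847.72 N.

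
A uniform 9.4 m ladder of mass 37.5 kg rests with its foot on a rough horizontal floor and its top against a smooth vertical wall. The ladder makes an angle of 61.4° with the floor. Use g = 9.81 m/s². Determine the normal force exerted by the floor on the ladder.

N_floor ≈ 368 N

ΣF_y = 0: N_floor = 37.5×9.81 = 367.88 N.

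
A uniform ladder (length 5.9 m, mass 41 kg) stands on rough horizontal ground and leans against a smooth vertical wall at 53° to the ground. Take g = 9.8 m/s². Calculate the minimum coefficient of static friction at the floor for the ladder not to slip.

ΣF_y = 0: N_floor = 41×9.8 = 401.8 N.
Torques about the foot: N_wall · 5.9 sin 53° = 41×9.8×2.95 cos 53° → N_wall = 151.39 N.
ΣF_x = 0: f_floor = N_wall = 151.39 N.
μ_min = f_floor / N_floor = 151.39 / 401.8 = 0.3768.

μ_min ≈ 0.377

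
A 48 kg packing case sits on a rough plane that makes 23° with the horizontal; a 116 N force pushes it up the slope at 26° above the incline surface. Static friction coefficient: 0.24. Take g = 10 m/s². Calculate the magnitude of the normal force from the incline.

Axes along / perpendicular to the incline. W sin 23° = 187.6 N down-slope; W cos 23° = 441.8 N into the surface.
Perpendicular: N = W cos 23° − P sin 26° = 441.8 − 50.85 = 391 N.
Along incline: P cos 26° + f = W sin 23° (friction acts up-slope) → f = 187.6 − 104.3 = 83.29 N.
|f| = 83.29 N ≤ μN = 93.84 N, so the packing case is indeed static.

N ≈ 391 N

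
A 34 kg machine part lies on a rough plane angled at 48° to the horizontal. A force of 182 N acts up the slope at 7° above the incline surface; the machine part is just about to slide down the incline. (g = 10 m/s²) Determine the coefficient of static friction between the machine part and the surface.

On the verge of sliding down the incline, friction is at its maximum μN and acts up the slope.
Perpendicular to incline: N = W cos 48° − P sin 7° = 227.5 − 22.18 = 205.3 N.
Along incline: P cos 7° + μN = W sin 48° → μ = (W sin 48° − P cos 7°) / N = 0.3508.

μ ≈ 0.351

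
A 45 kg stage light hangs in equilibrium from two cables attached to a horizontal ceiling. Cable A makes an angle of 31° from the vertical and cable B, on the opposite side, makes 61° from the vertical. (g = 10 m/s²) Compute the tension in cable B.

Angles from the horizontal: cable A is 90° − 31° = 59°, cable B is 90° − 61° = 29°.
Weight W = 45 × 10 = 450 N acts straight down.
Horizontal: T_A cos 59° = T_B cos 29°  →  T_A = 1.698 T_B.
Vertical: T_A sin 59° + T_B sin 29° = 450.
Substituting the horizontal relation into the vertical equation gives 1.94 T_B = 450, so T_B = 231.9 N.

T_B ≈ 232 N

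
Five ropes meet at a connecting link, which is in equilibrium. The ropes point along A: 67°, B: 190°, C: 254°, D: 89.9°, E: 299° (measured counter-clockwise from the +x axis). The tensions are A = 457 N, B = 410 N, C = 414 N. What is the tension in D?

Resolve: ΣF_x = 457 cos 67° + 410 cos 190° + 414 cos 254° + T_D cos 89.9° + T_E cos 299° = 0.
        ΣF_y = 457 sin 67° + 410 sin 190° + 414 sin 254° + T_D sin 89.9° + T_E sin 299° = 0.
The known terms sum to (-339.3, -48.49) N, so 0.0017 T_D + 0.4848 T_E = 339.3 and 1.0000 T_D − 0.8746 T_E = 48.49.
Solving simultaneously: T_D = 658.6 N, T_E = 697.5 N.

T_D ≈ 659 N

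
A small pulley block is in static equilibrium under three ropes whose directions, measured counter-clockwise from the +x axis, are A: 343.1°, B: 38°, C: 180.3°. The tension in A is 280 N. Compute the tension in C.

T_C ≈ 375 N

Resolve: ΣF_x = 280 cos 343.1° + T_B cos 38° + T_C cos 180.3° = 0.
        ΣF_y = 280 sin 343.1° + T_B sin 38° + T_C sin 180.3° = 0.
The known terms sum to (267.9, -81.4) N, so 0.7880 T_B − 1.0000 T_C = -267.9 and 0.6157 T_B − 0.0052 T_C = 81.4.
Solving simultaneously: T_B = 135.4 N, T_C = 374.6 N.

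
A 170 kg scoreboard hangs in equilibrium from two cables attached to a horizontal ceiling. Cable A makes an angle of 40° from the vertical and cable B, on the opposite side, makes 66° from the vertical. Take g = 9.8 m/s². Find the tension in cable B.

Angles from the horizontal: cable A is 90° − 40° = 50°, cable B is 90° − 66° = 24°.
Weight W = 170 × 9.8 = 1666 N acts straight down.
Horizontal: T_A cos 50° = T_B cos 24°  →  T_A = 1.421 T_B.
Vertical: T_A sin 50° + T_B sin 24° = 1666.
Substituting the horizontal relation into the vertical equation gives 1.495 T_B = 1666, so T_B = 1114 N.

T_B ≈ 1110 N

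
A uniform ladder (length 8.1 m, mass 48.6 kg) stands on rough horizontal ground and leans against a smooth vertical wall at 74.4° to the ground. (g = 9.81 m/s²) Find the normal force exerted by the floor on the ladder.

ΣF_y = 0: N_floor = 48.6×9.81 = 476.77 N.

N_floor ≈ 477 N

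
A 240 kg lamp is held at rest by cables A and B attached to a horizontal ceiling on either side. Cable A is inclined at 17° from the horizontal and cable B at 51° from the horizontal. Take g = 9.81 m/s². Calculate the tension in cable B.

Weight W = 240 × 9.81 = 2354 N acts straight down.
Horizontal: T_A cos 17° = T_B cos 51°  →  T_A = 0.6581 T_B.
Vertical: T_A sin 17° + T_B sin 51° = 2354.
Substituting the horizontal relation into the vertical equation gives 0.9695 T_B = 2354, so T_B = 2428 N.

T_B ≈ 2430 N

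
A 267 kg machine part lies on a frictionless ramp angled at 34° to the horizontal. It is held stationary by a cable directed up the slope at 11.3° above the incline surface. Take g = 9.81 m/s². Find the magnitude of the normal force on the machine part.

Take axes along and perpendicular to the incline. Weight components: W sin 34° = 1465 N down-slope, W cos 34° = 2171 N into the surface.
Along incline: T cos 11.3° = W sin 34° → T = 1494 N.
Perpendicular: N = W cos 34° − T sin 11.3° = 1879 N.

N ≈ 1880 N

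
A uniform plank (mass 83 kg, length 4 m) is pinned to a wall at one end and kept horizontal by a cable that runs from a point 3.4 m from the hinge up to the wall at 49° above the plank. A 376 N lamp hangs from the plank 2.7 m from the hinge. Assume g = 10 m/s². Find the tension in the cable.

T ≈ 1040 N

Take torques about the hinge: T sin 49° · 3.4 = 83×10×2 + 376×2.7 = 2675.2 N·m.
So T = 2675.2 / (0.7547 × 3.4) = 1042.6 N.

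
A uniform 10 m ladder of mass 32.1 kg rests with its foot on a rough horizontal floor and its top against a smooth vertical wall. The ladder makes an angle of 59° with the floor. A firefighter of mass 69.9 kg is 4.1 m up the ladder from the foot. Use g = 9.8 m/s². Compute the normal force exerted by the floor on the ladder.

ΣF_y = 0: N_floor = 32.1×9.8 + 69.9×9.8 = 999.6 N.

N_floor ≈ 1000 N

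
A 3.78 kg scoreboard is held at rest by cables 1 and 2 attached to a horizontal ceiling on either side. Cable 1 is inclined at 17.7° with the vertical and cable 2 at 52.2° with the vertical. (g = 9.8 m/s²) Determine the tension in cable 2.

Angles from the horizontal: cable 1 is 90° − 17.7° = 72.3°, cable 2 is 90° − 52.2° = 37.8°.
Weight W = 3.78 × 9.8 = 37.04 N acts straight down.
Horizontal: T_1 cos 72.3° = T_2 cos 37.8°  →  T_1 = 2.599 T_2.
Vertical: T_1 sin 72.3° + T_2 sin 37.8° = 37.04.
Substituting the horizontal relation into the vertical equation gives 3.089 T_2 = 37.04, so T_2 = 11.99 N.

T_2 ≈ 12 N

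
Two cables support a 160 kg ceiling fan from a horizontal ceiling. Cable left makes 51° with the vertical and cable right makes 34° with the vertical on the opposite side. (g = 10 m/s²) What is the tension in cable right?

Angles from the horizontal: cable left is 90° − 51° = 39°, cable right is 90° − 34° = 56°.
Weight W = 160 × 10 = 1600 N acts straight down.
Horizontal: T_left cos 39° = T_right cos 56°  →  T_left = 0.7195 T_right.
Vertical: T_left sin 39° + T_right sin 56° = 1600.
Substituting the horizontal relation into the vertical equation gives 1.282 T_right = 1600, so T_right = 1248 N.

T_right ≈ 1250 N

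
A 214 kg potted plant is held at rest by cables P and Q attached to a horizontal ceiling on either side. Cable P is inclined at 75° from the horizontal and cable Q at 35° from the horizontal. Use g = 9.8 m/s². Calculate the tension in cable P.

Weight W = 214 × 9.8 = 2097 N acts straight down.
Horizontal: T_P cos 75° = T_Q cos 35°  →  T_Q = 0.316 T_P.
Vertical: T_P sin 75° + T_Q sin 35° = 2097.
Substituting the horizontal relation into the vertical equation gives 1.147 T_P = 2097, so T_P = 1828 N.

T_P ≈ 1830 N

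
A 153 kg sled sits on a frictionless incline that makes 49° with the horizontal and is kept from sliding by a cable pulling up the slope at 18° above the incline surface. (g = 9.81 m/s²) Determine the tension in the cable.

T ≈ 1190 N

Take axes along and perpendicular to the incline. Weight components: W sin 49° = 1133 N down-slope, W cos 49° = 984.7 N into the surface.
Along incline: T cos 18° = W sin 49° → T = 1191 N.
Perpendicular: N = W cos 49° − T sin 18° = 616.6 N.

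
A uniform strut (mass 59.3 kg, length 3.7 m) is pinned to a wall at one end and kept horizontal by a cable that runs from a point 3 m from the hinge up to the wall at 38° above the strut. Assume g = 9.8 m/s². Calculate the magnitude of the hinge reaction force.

Take torques about the hinge: T sin 38° · 3 = 59.3×9.8×1.85 = 1075.1 N·m.
So T = 1075.1 / (0.6157 × 3) = 582.09 N.
ΣF_x = 0: H_x = T cos 38° = 458.69 N.
ΣF_y = 0: H_y = (59.3×9.8) − T sin 38° = 581.14 − 358.37 = 222.77 N.
|H| = √(H_x² + H_y²) = √((458.69)² + (222.77)²) = 509.93 N.

|H| ≈ 510 N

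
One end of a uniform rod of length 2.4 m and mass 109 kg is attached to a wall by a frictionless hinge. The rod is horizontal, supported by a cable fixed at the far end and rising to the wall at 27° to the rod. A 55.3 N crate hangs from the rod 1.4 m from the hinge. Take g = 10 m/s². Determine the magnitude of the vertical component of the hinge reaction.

|H_y| ≈ 568 N

Take torques about the hinge: T sin 27° · 2.4 = 109×10×1.2 + 55.3×1.4 = 1385.4 N·m.
So T = 1385.4 / (0.4540 × 2.4) = 1271.5 N.
ΣF_y = 0: H_y = (109×10 + 55.3) − T sin 27° = 1145.3 − 577.26 = 568.04 N.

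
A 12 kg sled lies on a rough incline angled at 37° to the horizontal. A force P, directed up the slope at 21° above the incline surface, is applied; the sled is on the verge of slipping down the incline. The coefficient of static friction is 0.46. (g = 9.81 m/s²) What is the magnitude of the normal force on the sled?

N ≈ 81.1 N

On the verge of sliding down the incline, friction equals μN and acts up the slope.
Perpendicular: N + P sin 21° = W cos 37° = 94.02 N.
Along incline: P cos 21° + μN = W sin 37° with W sin 37° = 70.85 N.
Solving the pair for P and N: P = 35.9 N, N = 81.15 N (and f = μN = 37.33 N).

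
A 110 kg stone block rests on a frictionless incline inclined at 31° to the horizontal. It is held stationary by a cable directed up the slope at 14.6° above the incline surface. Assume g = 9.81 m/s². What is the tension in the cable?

T ≈ 574 N

Take axes along and perpendicular to the incline. Weight components: W sin 31° = 555.8 N down-slope, W cos 31° = 925 N into the surface.
Along incline: T cos 14.6° = W sin 31° → T = 574.3 N.
Perpendicular: N = W cos 31° − T sin 14.6° = 780.2 N.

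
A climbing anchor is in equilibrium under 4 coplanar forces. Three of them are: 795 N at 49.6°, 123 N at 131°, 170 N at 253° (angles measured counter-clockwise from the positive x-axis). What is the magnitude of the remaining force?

F ≈ 660 N

Sum the known components: ΣF_x = 384.9 N, ΣF_y = 535.7 N.
For equilibrium the remaining force must supply (−ΣF_x, −ΣF_y) = (-384.9, -535.7) N.
Magnitude = √((-384.9)² + (-535.7)²) = 659.6 N; direction = atan2(-535.7, -384.9) = 234.3°.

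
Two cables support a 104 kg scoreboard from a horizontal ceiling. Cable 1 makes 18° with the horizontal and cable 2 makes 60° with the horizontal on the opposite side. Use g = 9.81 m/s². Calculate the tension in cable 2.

T_2 ≈ 992 N

Weight W = 104 × 9.81 = 1020 N acts straight down.
Horizontal: T_1 cos 18° = T_2 cos 60°  →  T_1 = 0.5257 T_2.
Vertical: T_1 sin 18° + T_2 sin 60° = 1020.
Substituting the horizontal relation into the vertical equation gives 1.028 T_2 = 1020, so T_2 = 992 N.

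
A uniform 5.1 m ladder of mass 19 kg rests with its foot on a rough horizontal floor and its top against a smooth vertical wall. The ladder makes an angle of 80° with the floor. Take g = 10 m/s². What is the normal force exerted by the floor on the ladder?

N_floor ≈ 190 N

ΣF_y = 0: N_floor = 19×10 = 190 N.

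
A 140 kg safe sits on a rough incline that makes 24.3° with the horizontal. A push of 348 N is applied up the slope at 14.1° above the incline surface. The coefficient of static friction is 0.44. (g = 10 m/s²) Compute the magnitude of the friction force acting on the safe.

Axes along / perpendicular to the incline. W sin 24.3° = 576.1 N down-slope; W cos 24.3° = 1276 N into the surface.
Perpendicular: N = W cos 24.3° − P sin 14.1° = 1276 − 84.78 = 1191 N.
Along incline: P cos 14.1° + f = W sin 24.3° (friction acts up-slope) → f = 576.1 − 337.5 = 238.6 N.
|f| = 238.6 N ≤ μN = 524.1 N, so the safe is indeed static.

f ≈ 239 N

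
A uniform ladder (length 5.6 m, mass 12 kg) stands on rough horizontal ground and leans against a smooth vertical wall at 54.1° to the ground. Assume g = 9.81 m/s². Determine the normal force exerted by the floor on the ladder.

ΣF_y = 0: N_floor = 12×9.81 = 117.72 N.

N_floor ≈ 118 N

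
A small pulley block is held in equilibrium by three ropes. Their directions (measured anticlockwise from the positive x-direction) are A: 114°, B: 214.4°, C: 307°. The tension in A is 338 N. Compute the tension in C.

Resolve: ΣF_x = 338 cos 114° + T_B cos 214.4° + T_C cos 307° = 0.
        ΣF_y = 338 sin 114° + T_B sin 214.4° + T_C sin 307° = 0.
The known terms sum to (-137.5, 308.8) N, so -0.8251 T_B + 0.6018 T_C = 137.5 and -0.5650 T_B − 0.7986 T_C = -308.8.
Solving simultaneously: T_B = 76.11 N, T_C = 332.8 N.

T_C ≈ 333 N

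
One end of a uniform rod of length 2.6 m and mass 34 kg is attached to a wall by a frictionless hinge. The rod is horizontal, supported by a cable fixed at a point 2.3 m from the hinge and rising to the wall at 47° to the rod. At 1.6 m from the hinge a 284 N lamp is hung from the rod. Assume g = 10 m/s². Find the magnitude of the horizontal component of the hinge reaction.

H_x ≈ 363 N

Take torques about the hinge: T sin 47° · 2.3 = 34×10×1.3 + 284×1.6 = 896.4 N·m.
So T = 896.4 / (0.7314 × 2.3) = 532.9 N.
ΣF_x = 0: H_x = T cos 47° = 363.44 N.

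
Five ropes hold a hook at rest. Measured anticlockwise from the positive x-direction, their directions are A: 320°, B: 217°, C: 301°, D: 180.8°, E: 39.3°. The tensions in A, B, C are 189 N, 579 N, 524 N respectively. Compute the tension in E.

T_E ≈ 1480 N

Resolve: ΣF_x = 189 cos 320° + 579 cos 217° + 524 cos 301° + T_D cos 180.8° + T_E cos 39.3° = 0.
        ΣF_y = 189 sin 320° + 579 sin 217° + 524 sin 301° + T_D sin 180.8° + T_E sin 39.3° = 0.
The known terms sum to (-47.75, -919.1) N, so -0.9999 T_D + 0.7738 T_E = 47.75 and -0.0140 T_D + 0.6334 T_E = 919.1.
Solving simultaneously: T_D = 1094 N, T_E = 1475 N.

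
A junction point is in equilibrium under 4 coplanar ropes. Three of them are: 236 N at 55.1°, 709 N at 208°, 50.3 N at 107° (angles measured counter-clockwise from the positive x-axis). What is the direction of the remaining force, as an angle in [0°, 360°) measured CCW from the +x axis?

θ ≈ 10.2°

Sum the known components: ΣF_x = -505.7 N, ΣF_y = -91.2 N.
For equilibrium the remaining force must supply (−ΣF_x, −ΣF_y) = (505.7, 91.2) N.
Magnitude = √((505.7)² + (91.2)²) = 513.8 N; direction = atan2(91.2, 505.7) = 10.2°.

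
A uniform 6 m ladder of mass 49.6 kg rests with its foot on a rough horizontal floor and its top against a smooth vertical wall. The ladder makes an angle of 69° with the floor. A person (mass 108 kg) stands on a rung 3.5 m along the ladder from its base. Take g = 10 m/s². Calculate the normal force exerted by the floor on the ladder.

N_floor ≈ 1580 N

ΣF_y = 0: N_floor = 49.6×10 + 108×10 = 1576 N.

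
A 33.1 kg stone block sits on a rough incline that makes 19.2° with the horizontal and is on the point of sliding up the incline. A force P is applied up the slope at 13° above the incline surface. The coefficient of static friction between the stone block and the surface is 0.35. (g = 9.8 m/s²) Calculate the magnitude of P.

On the verge of sliding up the incline, friction equals μN and acts down the slope.
Perpendicular: N + P sin 13° = W cos 19.2° = 306.3 N.
Along incline: P cos 13° = W sin 19.2° + μN  with W sin 19.2° = 106.7 N.
Solving the pair for P and N: P = 203.1 N, N = 260.6 N (and f = μN = 91.23 N).

P ≈ 203 N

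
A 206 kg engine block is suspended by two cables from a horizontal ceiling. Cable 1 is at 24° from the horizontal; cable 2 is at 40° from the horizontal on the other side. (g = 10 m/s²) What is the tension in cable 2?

Weight W = 206 × 10 = 2060 N acts straight down.
Horizontal: T_1 cos 24° = T_2 cos 40°  →  T_1 = 0.8385 T_2.
Vertical: T_1 sin 24° + T_2 sin 40° = 2060.
Substituting the horizontal relation into the vertical equation gives 0.9839 T_2 = 2060, so T_2 = 2094 N.

T_2 ≈ 2090 N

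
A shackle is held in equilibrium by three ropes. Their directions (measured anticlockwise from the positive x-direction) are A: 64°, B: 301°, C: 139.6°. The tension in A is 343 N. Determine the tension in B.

T_B ≈ 1040 N

Resolve: ΣF_x = 343 cos 64° + T_B cos 301° + T_C cos 139.6° = 0.
        ΣF_y = 343 sin 64° + T_B sin 301° + T_C sin 139.6° = 0.
The known terms sum to (150.4, 308.3) N, so 0.5150 T_B − 0.7615 T_C = -150.4 and -0.8572 T_B + 0.6481 T_C = -308.3.
Solving simultaneously: T_B = 1042 N, T_C = 901.9 N.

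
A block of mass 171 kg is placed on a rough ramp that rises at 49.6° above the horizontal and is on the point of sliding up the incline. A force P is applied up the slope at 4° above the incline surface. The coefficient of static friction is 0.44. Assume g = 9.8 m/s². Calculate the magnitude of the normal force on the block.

On the verge of sliding up the incline, friction equals μN and acts down the slope.
Perpendicular: N + P sin 4° = W cos 49.6° = 1086 N.
Along incline: P cos 4° = W sin 49.6° + μN  with W sin 49.6° = 1276 N.
Solving the pair for P and N: P = 1706 N, N = 967.1 N (and f = μN = 425.5 N).

N ≈ 967 N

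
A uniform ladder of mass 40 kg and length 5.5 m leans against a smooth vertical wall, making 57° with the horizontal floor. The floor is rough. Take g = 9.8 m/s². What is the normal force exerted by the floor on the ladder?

ΣF_y = 0: N_floor = 40×9.8 = 392 N.

N_floor ≈ 392 N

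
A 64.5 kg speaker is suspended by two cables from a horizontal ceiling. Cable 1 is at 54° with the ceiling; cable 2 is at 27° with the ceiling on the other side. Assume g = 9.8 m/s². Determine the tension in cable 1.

Weight W = 64.5 × 9.8 = 632.1 N acts straight down.
Horizontal: T_1 cos 54° = T_2 cos 27°  →  T_2 = 0.6597 T_1.
Vertical: T_1 sin 54° + T_2 sin 27° = 632.1.
Substituting the horizontal relation into the vertical equation gives 1.109 T_1 = 632.1, so T_1 = 570.2 N.

T_1 ≈ 570 N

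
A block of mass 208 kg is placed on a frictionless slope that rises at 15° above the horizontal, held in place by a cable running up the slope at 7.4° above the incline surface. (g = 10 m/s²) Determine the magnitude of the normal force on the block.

N ≈ 1940 N

Take axes along and perpendicular to the incline. Weight components: W sin 15° = 538.3 N down-slope, W cos 15° = 2009 N into the surface.
Along incline: T cos 7.4° = W sin 15° → T = 542.9 N.
Perpendicular: N = W cos 15° − T sin 7.4° = 1939 N.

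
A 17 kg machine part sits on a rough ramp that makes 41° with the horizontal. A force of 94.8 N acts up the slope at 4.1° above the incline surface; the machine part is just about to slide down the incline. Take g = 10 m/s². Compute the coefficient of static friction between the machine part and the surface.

On the verge of sliding down the incline, friction is at its maximum μN and acts up the slope.
Perpendicular to incline: N = W cos 41° − P sin 4.1° = 128.3 − 6.778 = 121.5 N.
Along incline: P cos 4.1° + μN = W sin 41° → μ = (W sin 41° − P cos 4.1°) / N = 0.1397.

μ ≈ 0.140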